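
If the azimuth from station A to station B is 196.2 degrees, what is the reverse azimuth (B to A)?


back azimuth = (196.2 + 180) mod 360 = 16.2 degrees

16.2 degrees


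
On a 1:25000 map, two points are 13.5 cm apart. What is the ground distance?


ground = 13.5 cm * 25000 / 100 = 3375.0 m = 3.375 km

3.375 km


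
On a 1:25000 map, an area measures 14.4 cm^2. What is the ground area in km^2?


ground_area = 14.4 * (25000/100)^2 = 900000.0 m^2 = 0.9 km^2

0.9 km^2


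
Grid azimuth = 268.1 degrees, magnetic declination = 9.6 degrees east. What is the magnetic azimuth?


magnetic azimuth = grid azimuth - declination (east +ve)
mag_az = 268.1 - 9.6 = 258.5 degrees

258.5 degrees


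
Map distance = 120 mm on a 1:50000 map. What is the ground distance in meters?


ground = 120 mm * 50000 / 1000 = 6000.0 m

6000.0 m


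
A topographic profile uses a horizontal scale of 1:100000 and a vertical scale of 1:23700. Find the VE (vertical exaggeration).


VE = horizontal_scale / vertical_scale = 100000 / 23700 ≈ 4.2

4.2x


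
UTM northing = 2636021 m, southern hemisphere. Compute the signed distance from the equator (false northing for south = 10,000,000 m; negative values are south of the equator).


For southern: actual = 2636021 - 10000000 = -7363979 m

-7363979 m


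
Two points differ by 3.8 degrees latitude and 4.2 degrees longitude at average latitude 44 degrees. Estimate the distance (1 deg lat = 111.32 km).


dlat_km = 3.8 * 111.32 = 423.016
dlon_km = 4.2 * 111.32 * cos(44) ≈ 336.323
dist = sqrt(423.016^2 + 336.323^2) ≈ 540.4 km

540.4 km


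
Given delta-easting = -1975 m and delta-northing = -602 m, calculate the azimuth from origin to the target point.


az = atan2(-1975, -602) = -107.0 deg
adjusted to 0-360: 253.0 degrees

253.0 degrees


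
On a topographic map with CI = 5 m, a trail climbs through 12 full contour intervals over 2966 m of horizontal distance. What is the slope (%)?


elevation change = 12 * 5 = 60 m
slope = 60 / 2966 * 100 = 2.0%

2.0%


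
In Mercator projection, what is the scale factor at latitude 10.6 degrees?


SF = 1 / cos(10.6) = 1 / 0.982935 = 1.017

1.017


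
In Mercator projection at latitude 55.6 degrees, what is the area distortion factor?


area_distortion = 1/cos^2(55.6) = 3.133

3.133


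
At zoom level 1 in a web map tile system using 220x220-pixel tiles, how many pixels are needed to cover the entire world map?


tiles per axis = 2^1 = 2
total tiles = 2^2 = 4
pixels per axis = 2 * 220 = 440
total pixels = 440^2 = 193600

193600 pixels


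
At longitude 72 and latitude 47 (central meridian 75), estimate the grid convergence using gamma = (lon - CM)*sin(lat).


gamma = (72 - 75) * sin(47) = -3 * 0.731354 = -2.194 degrees

-2.194 degrees


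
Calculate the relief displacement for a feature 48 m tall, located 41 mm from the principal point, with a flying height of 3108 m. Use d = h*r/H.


d = h * r / H = 48 * 41 / 3108 = 0.63 mm

0.63 mm


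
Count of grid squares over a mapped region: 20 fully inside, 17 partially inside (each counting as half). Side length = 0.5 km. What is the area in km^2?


effective squares = 20 + 17 * 0.5 = 28.5
area = 28.5 * 0.25 = 7.125 km^2

7.125 km^2


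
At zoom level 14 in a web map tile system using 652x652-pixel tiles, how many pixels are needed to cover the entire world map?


tiles per axis = 2^14 = 16384
total tiles = 16384^2 = 268435456
pixels per axis = 16384 * 652 = 10682368
total pixels = 10682368^2 = 114112986087424

114112986087424 pixels


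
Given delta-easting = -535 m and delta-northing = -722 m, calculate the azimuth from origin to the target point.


az = atan2(-535, -722) = -143.5 deg
adjusted to 0-360: 216.5 degrees

216.5 degrees


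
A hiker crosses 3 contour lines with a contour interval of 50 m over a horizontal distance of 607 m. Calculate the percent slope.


elevation change = 3 * 50 = 150 m
slope = 150 / 607 * 100 = 24.7%

24.7%


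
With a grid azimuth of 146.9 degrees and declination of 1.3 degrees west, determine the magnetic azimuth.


magnetic azimuth = grid azimuth - declination (east +ve)
mag_az = 146.9 - -1.3 = 148.2 degrees

148.2 degrees


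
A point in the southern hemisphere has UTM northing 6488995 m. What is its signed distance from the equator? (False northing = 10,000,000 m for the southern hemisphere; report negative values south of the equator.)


For southern: actual = 6488995 - 10000000 = -3511005 m

-3511005 m


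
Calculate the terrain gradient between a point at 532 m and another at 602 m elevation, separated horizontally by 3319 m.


gradient = (602 - 532) / 3319 = 70 / 3319 = 0.0211

0.0211


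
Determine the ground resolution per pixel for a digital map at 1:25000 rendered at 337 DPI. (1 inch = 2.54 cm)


pixel_cm = 2.54 / 337 ≈ 0.007537 cm
ground = pixel_cm * 25000 / 100 = 2.54 * 25000 / (337 * 100) = 63500 / 33700 ≈ 1.88 m

1.88 m


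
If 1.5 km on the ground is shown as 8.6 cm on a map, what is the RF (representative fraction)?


ground = 1.5 km = 150000 cm; RF denominator = ground / map = 150000 / 8.6 ≈ 17442; RF = 1:17442

1:17442


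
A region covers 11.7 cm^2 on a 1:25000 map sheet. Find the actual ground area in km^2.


ground_area = 11.7 * (25000/100)^2 = 731250.0 m^2 = 0.73125 km^2 ≈ 0.731 km^2

0.731 km^2


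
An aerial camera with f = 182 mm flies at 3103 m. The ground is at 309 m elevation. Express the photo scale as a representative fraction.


scale = f / (H - h) = 182 mm / 2794 m = 182 / 2794000 = 1:15352

1:15352


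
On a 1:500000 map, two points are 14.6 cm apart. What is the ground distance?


ground = 14.6 cm * 500000 / 100 = 73000.0 m = 73.0 km

73.0 km


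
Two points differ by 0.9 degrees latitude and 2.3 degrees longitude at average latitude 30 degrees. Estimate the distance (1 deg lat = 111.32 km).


dlat_km = 0.9 * 111.32 = 100.188
dlon_km = 2.3 * 111.32 * cos(30) ≈ 221.734
dist = sqrt(100.188^2 + 221.734^2) ≈ 243.3 km

243.3 km


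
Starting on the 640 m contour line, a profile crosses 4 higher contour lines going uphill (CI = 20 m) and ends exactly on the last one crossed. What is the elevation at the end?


elevation = 640 + 4 * 20 = 720 m

720 m


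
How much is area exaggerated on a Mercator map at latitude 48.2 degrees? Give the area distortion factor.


area_distortion = 1/cos^2(48.2) = 2.251

2.251


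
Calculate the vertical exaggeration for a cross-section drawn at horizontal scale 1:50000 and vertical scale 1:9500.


VE = horizontal_scale / vertical_scale = 50000 / 9500 ≈ 5.3

5.3x


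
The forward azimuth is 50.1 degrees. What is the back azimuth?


back azimuth = (50.1 + 180) mod 360 = 230.1 degrees

230.1 degrees


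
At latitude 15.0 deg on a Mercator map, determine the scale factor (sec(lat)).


SF = 1 / cos(15.0) = 1 / 0.965926 = 1.035

1.035


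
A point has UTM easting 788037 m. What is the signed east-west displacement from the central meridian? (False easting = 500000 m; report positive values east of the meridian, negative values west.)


displacement = 788037 - 500000 = 288037 m

288037 m


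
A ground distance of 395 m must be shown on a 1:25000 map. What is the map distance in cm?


map_cm = 395 * 100 / 25000 = 1.58 cm

1.58 cm


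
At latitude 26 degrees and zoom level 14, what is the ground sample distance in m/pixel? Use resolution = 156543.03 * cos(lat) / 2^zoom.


res = 156543.03 * cos(26) / 2^14 = 156543.03 * 0.89879405 / 16384 = 8.59 m/pixel

8.59 m/pixel


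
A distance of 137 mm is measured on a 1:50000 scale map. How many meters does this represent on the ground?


ground = 137 mm * 50000 / 1000 = 6850.0 m

6850.0 m


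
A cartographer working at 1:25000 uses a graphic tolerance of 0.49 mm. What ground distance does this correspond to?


ground = 0.49 mm * 25000 / 1000 = 12.25 m

12.25 m


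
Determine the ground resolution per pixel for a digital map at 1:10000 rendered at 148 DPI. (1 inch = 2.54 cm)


pixel_cm = 2.54 / 148 ≈ 0.017162 cm
ground = pixel_cm * 10000 / 100 = 2.54 * 10000 / (148 * 100) = 25400 / 14800 ≈ 1.72 m

1.72 m


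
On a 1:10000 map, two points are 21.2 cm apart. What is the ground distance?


ground = 21.2 cm * 10000 / 100 = 2120.0 m = 2.12 km

2.12 km


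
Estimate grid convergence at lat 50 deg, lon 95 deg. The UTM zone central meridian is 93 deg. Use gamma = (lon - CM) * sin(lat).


gamma = (95 - 93) * sin(50) = 2 * 0.766044 = 1.532 degrees

1.532 degrees


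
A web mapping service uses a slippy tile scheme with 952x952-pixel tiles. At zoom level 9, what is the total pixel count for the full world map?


tiles per axis = 2^9 = 512
total tiles = 512^2 = 262144
pixels per axis = 512 * 952 = 487424
total pixels = 487424^2 = 237582155776

237582155776 pixels


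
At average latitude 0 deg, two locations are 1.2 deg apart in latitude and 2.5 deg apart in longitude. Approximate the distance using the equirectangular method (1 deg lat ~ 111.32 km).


dlat_km = 1.2 * 111.32 = 133.584
dlon_km = 2.5 * 111.32 * cos(0) ≈ 278.3
dist = sqrt(133.584^2 + 278.3^2) ≈ 308.7 km

308.7 km


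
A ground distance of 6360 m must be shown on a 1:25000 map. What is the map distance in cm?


map_cm = 6360 * 100 / 25000 = 25.44 cm

25.44 cm


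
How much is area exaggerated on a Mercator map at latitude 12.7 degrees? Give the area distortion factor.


area_distortion = 1/cos^2(12.7) = 1.051

1.051


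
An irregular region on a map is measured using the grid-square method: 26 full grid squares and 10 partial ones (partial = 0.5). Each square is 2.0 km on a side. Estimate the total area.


effective squares = 26 + 10 * 0.5 = 31.0
area = 31.0 * 4.0 = 124.0 km^2

124.0 km^2


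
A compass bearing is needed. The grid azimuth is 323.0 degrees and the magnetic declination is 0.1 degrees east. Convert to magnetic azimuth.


magnetic azimuth = grid azimuth - declination (east +ve)
mag_az = 323.0 - 0.1 = 322.9 degrees

322.9 degrees


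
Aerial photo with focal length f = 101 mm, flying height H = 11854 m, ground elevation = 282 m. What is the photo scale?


scale = f / (H - h) = 101 mm / 11572 m = 101 / 11572000 = 1:114574

1:114574


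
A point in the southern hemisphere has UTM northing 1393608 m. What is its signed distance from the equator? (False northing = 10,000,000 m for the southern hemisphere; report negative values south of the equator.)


For southern: actual = 1393608 - 10000000 = -8606392 m

-8606392 m


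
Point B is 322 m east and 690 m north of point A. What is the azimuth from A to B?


az = atan2(322, 690) = 25.0 deg
adjusted to 0-360: 25.0 degrees

25.0 degrees


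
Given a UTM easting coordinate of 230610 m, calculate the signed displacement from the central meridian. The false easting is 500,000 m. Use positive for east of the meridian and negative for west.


displacement = 230610 - 500000 = -269390 m

-269390 m


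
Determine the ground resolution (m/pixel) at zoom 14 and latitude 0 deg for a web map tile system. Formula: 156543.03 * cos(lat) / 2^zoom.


res = 156543.03 * cos(0) / 2^14 = 156543.03 * 1.0 / 16384 = 9.55 m/pixel

9.55 m/pixel


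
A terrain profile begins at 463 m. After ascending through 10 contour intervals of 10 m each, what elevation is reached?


elevation = 463 + 10 * 10 = 563 m

563 m


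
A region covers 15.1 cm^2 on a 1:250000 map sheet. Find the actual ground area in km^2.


ground_area = 15.1 * (250000/100)^2 = 94375000.0 m^2 = 94.375 km^2

94.375 km^2


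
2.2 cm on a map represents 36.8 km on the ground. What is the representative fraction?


ground = 36.8 km = 3680000 cm; RF denominator = ground / map = 3680000 / 2.2 ≈ 1672727; RF = 1:1672727

1:1672727


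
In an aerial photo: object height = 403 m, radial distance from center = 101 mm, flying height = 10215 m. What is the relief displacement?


d = h * r / H = 403 * 101 / 10215 = 3.98 mm

3.98 mm


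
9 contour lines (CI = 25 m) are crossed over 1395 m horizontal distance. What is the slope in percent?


elevation change = 9 * 25 = 225 m
slope = 225 / 1395 * 100 = 16.1%

16.1%


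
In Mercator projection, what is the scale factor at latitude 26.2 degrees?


SF = 1 / cos(26.2) = 1 / 0.897258 = 1.115

1.115


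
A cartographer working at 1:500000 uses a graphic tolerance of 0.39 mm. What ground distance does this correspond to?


ground = 0.39 mm * 500000 / 1000 = 195.0 m

195.0 m


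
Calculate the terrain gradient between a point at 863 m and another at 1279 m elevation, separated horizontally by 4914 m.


gradient = (1279 - 863) / 4914 = 416 / 4914 = 0.0847

0.0847


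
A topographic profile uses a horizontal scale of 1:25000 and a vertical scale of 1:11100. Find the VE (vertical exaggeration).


VE = horizontal_scale / vertical_scale = 25000 / 11100 ≈ 2.3

2.3x


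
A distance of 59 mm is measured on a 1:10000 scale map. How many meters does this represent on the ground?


ground = 59 mm * 10000 / 1000 = 590.0 m

590.0 m


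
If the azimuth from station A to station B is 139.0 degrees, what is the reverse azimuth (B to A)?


back azimuth = (139.0 + 180) mod 360 = 319.0 degrees

319.0 degrees


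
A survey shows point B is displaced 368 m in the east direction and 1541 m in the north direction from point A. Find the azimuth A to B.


az = atan2(368, 1541) = 13.4 deg
adjusted to 0-360: 13.4 degrees

13.4 degrees


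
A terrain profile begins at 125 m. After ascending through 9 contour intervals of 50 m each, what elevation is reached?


elevation = 125 + 9 * 50 = 575 m

575 m


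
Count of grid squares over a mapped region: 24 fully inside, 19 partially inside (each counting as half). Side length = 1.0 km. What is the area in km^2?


effective squares = 24 + 19 * 0.5 = 33.5
area = 33.5 * 1.0 = 33.5 km^2

33.5 km^2


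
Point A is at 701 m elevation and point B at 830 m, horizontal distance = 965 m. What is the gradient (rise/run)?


gradient = (830 - 701) / 965 = 129 / 965 = 0.1337

0.1337


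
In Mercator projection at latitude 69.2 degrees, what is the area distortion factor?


area_distortion = 1/cos^2(69.2) = 7.93

7.93


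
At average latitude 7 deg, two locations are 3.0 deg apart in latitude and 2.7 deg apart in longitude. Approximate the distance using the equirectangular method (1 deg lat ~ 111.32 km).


dlat_km = 3.0 * 111.32 = 333.96
dlon_km = 2.7 * 111.32 * cos(7) ≈ 298.324
dist = sqrt(333.96^2 + 298.324^2) ≈ 447.8 km

447.8 km


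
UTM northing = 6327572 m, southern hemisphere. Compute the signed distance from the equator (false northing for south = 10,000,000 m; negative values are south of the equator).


For southern: actual = 6327572 - 10000000 = -3672428 m

-3672428 m


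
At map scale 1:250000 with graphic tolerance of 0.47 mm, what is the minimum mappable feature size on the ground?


ground = 0.47 mm * 250000 / 1000 = 117.5 m

117.5 m


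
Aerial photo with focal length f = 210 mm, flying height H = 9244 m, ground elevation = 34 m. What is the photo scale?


scale = f / (H - h) = 210 mm / 9210 m = 210 / 9210000 = 1:43857

1:43857


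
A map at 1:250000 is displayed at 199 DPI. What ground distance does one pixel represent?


pixel_cm = 2.54 / 199 ≈ 0.012764 cm
ground = pixel_cm * 250000 / 100 = 2.54 * 250000 / (199 * 100) = 635000 / 19900 ≈ 31.91 m

31.91 m


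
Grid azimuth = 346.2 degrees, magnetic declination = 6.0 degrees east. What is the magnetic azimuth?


magnetic azimuth = grid azimuth - declination (east +ve)
mag_az = 346.2 - 6.0 = 340.2 degrees

340.2 degrees


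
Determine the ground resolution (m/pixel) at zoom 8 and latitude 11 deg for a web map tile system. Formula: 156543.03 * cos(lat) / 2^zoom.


res = 156543.03 * cos(11) / 2^8 = 156543.03 * 0.98162718 / 256 = 600.26 m/pixel

600.26 m/pixel


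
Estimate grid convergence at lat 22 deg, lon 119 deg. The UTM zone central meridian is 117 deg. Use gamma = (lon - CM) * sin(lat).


gamma = (119 - 117) * sin(22) = 2 * 0.374607 = 0.749 degrees

0.749 degrees


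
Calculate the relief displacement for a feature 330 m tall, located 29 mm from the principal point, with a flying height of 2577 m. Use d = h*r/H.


d = h * r / H = 330 * 29 / 2577 = 3.71 mm

3.71 mm


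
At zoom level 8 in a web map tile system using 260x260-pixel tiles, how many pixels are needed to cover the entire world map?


tiles per axis = 2^8 = 256
total tiles = 256^2 = 65536
pixels per axis = 256 * 260 = 66560
total pixels = 66560^2 = 4430233600

4430233600 pixels


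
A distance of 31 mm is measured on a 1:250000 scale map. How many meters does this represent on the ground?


ground = 31 mm * 250000 / 1000 = 7750.0 m

7750.0 m


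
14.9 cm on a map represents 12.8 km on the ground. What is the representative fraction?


ground = 12.8 km = 1280000 cm; RF denominator = ground / map = 1280000 / 14.9 ≈ 85906; RF = 1:85906

1:85906


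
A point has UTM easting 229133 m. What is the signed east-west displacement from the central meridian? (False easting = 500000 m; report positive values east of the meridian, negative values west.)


displacement = 229133 - 500000 = -270867 m

-270867 m


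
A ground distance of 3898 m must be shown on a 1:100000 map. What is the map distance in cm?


map_cm = 3898 * 100 / 100000 = 3.898 cm ≈ 3.9 cm

3.9 cm


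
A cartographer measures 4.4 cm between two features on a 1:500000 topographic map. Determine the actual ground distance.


ground = 4.4 cm * 500000 / 100 = 22000.0 m = 22.0 km

22.0 km


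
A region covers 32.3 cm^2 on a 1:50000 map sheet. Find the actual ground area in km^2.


ground_area = 32.3 * (50000/100)^2 = 8075000.0 m^2 = 8.075 km^2

8.075 km^2


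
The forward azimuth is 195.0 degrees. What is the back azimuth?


back azimuth = (195.0 + 180) mod 360 = 15.0 degrees

15.0 degrees


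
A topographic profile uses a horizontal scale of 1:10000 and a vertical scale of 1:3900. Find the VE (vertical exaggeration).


VE = horizontal_scale / vertical_scale = 10000 / 3900 ≈ 2.6

2.6x


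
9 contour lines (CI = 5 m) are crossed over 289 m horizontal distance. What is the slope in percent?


elevation change = 9 * 5 = 45 m
slope = 45 / 289 * 100 = 15.6%

15.6%


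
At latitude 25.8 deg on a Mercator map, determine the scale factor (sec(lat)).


SF = 1 / cos(25.8) = 1 / 0.900319 = 1.111

1.111


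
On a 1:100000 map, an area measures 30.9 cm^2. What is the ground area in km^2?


ground_area = 30.9 * (100000/100)^2 = 30900000.0 m^2 = 30.9 km^2

30.9 km^2


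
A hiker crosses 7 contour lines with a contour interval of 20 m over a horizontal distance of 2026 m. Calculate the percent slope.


elevation change = 7 * 20 = 140 m
slope = 140 / 2026 * 100 = 6.9%

6.9%


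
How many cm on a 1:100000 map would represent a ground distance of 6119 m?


map_cm = 6119 * 100 / 100000 = 6.119 cm ≈ 6.12 cm

6.12 cm


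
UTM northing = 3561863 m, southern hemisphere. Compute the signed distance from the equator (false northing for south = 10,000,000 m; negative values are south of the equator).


For southern: actual = 3561863 - 10000000 = -6438137 m

-6438137 m


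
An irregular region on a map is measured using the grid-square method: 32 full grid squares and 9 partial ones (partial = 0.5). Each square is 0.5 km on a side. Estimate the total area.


effective squares = 32 + 9 * 0.5 = 36.5
area = 36.5 * 0.25 = 9.125 km^2

9.125 km^2


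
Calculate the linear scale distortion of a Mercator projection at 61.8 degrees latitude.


SF = 1 / cos(61.8) = 1 / 0.472551 = 2.116

2.116


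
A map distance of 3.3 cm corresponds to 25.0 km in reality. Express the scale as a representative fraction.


ground = 25.0 km = 2500000 cm; RF denominator = ground / map = 2500000 / 3.3 ≈ 757576; RF = 1:757576

1:757576


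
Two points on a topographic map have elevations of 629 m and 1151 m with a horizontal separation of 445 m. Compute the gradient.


gradient = (1151 - 629) / 445 = 522 / 445 = 1.173

1.173


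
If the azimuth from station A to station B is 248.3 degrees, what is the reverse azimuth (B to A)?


back azimuth = (248.3 + 180) mod 360 = 68.3 degrees

68.3 degrees


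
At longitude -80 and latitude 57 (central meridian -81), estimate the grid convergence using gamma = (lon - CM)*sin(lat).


gamma = (-80 - -81) * sin(57) = 1 * 0.838671 = 0.839 degrees

0.839 degrees


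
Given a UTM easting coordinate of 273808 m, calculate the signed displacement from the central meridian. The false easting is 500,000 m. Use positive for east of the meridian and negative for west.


displacement = 273808 - 500000 = -226192 m

-226192 m


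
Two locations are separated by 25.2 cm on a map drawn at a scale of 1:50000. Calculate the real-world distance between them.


ground = 25.2 cm * 50000 / 100 = 12600.0 m = 12.6 km

12.6 km


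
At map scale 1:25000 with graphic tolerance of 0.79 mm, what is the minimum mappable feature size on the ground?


ground = 0.79 mm * 25000 / 1000 = 19.75 m

19.75 m


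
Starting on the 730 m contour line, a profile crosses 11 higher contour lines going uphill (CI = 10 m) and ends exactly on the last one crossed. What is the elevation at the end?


elevation = 730 + 11 * 10 = 840 m

840 m


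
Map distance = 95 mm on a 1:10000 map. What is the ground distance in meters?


ground = 95 mm * 10000 / 1000 = 950.0 m

950.0 m


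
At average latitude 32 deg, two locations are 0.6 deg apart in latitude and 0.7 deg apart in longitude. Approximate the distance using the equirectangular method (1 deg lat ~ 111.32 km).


dlat_km = 0.6 * 111.32 = 66.792
dlon_km = 0.7 * 111.32 * cos(32) ≈ 66.083
dist = sqrt(66.792^2 + 66.083^2) ≈ 94.0 km

94.0 km


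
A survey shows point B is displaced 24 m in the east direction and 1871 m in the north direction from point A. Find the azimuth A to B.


az = atan2(24, 1871) = 0.7 deg
adjusted to 0-360: 0.7 degrees

0.7 degrees


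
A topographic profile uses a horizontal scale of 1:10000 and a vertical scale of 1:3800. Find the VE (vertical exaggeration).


VE = horizontal_scale / vertical_scale = 10000 / 3800 ≈ 2.6

2.6x


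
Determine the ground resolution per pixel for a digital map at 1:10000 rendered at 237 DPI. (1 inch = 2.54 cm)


pixel_cm = 2.54 / 237 ≈ 0.010717 cm
ground = pixel_cm * 10000 / 100 = 2.54 * 10000 / (237 * 100) = 25400 / 23700 ≈ 1.07 m

1.07 m


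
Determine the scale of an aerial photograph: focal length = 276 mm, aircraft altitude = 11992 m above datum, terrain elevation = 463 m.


scale = f / (H - h) = 276 mm / 11529 m = 276 / 11529000 = 1:41772

1:41772


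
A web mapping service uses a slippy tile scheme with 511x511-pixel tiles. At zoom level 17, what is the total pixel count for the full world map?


tiles per axis = 2^17 = 131072
total tiles = 131072^2 = 17179869184
pixels per axis = 131072 * 511 = 66977792
total pixels = 66977792^2 = 4486024621195264

4486024621195264 pixels


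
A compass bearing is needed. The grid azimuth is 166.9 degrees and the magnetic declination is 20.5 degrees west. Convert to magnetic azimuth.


magnetic azimuth = grid azimuth - declination (east +ve)
mag_az = 166.9 - -20.5 = 187.4 degrees

187.4 degrees


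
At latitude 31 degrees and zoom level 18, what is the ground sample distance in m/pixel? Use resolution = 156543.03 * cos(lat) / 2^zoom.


res = 156543.03 * cos(31) / 2^18 = 156543.03 * 0.8571673 / 262144 = 0.51 m/pixel

0.51 m/pixel


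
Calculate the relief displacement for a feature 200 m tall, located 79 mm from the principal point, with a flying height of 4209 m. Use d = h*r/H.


d = h * r / H = 200 * 79 / 4209 = 3.75 mm

3.75 mm


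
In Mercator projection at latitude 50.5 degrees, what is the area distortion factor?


area_distortion = 1/cos^2(50.5) = 2.472

2.472


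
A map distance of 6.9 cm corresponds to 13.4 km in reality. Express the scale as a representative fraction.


ground = 13.4 km = 1340000 cm; RF denominator = ground / map = 1340000 / 6.9 ≈ 194203; RF = 1:194203

1:194203


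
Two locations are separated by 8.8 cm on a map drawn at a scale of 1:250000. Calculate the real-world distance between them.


ground = 8.8 cm * 250000 / 100 = 22000.0 m = 22.0 km

22.0 km


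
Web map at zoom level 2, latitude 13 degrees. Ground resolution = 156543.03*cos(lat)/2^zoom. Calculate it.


res = 156543.03 * cos(13) / 2^2 = 156543.03 * 0.97437006 / 4 = 38132.71 m/pixel

38132.71 m/pixel


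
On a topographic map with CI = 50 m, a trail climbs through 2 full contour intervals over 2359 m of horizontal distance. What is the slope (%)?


elevation change = 2 * 50 = 100 m
slope = 100 / 2359 * 100 = 4.2%

4.2%


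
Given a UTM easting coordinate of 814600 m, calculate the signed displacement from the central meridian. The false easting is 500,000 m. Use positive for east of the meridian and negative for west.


displacement = 814600 - 500000 = 314600 m

314600 m


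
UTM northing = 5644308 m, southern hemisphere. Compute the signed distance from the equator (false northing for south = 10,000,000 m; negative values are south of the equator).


For southern: actual = 5644308 - 10000000 = -4355692 m

-4355692 m


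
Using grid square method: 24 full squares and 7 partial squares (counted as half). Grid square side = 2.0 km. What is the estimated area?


effective squares = 24 + 7 * 0.5 = 27.5
area = 27.5 * 4.0 = 110.0 km^2

110.0 km^2


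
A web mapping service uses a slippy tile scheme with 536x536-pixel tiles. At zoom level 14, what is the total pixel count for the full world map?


tiles per axis = 2^14 = 16384
total tiles = 16384^2 = 268435456
pixels per axis = 16384 * 536 = 8781824
total pixels = 8781824^2 = 77120432766976

77120432766976 pixels


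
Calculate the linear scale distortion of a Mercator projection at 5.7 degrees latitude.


SF = 1 / cos(5.7) = 1 / 0.995056 = 1.005

1.005


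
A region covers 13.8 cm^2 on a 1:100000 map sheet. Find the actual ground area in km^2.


ground_area = 13.8 * (100000/100)^2 = 13800000.0 m^2 = 13.8 km^2

13.8 km^2


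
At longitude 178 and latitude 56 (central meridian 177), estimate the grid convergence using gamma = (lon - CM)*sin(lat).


gamma = (178 - 177) * sin(56) = 1 * 0.829038 = 0.829 degrees

0.829 degrees


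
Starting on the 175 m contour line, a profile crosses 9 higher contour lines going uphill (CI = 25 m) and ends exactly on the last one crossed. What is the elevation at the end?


elevation = 175 + 9 * 25 = 400 m

400 m


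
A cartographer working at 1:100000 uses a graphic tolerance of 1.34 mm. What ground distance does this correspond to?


ground = 1.34 mm * 100000 / 1000 = 134.0 m

134.0 m


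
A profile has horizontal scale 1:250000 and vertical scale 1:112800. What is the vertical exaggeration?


VE = horizontal_scale / vertical_scale = 250000 / 112800 ≈ 2.2

2.2x


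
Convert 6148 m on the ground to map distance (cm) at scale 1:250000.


map_cm = 6148 * 100 / 250000 = 2.4592 cm ≈ 2.46 cm

2.46 cm


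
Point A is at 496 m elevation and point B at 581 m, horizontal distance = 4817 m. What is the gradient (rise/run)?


gradient = (581 - 496) / 4817 = 85 / 4817 = 0.0176

0.0176


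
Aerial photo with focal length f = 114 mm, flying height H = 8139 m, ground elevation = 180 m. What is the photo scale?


scale = f / (H - h) = 114 mm / 7959 m = 114 / 7959000 = 1:69816

1:69816


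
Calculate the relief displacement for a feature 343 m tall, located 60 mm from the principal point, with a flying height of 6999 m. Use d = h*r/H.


d = h * r / H = 343 * 60 / 6999 = 2.94 mm

2.94 mm


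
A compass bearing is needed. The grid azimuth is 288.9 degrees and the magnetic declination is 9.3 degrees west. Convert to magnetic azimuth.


magnetic azimuth = grid azimuth - declination (east +ve)
mag_az = 288.9 - -9.3 = 298.2 degrees

298.2 degrees


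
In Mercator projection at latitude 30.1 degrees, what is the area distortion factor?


area_distortion = 1/cos^2(30.1) = 1.336

1.336


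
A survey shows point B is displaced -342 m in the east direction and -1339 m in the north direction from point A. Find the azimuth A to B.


az = atan2(-342, -1339) = -165.7 deg
adjusted to 0-360: 194.3 degrees

194.3 degrees


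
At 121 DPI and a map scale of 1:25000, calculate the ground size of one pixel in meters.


pixel_cm = 2.54 / 121 ≈ 0.020992 cm
ground = pixel_cm * 25000 / 100 = 2.54 * 25000 / (121 * 100) = 63500 / 12100 ≈ 5.25 m

5.25 m


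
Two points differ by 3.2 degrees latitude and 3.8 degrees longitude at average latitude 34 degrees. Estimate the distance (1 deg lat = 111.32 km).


dlat_km = 3.2 * 111.32 = 356.224
dlon_km = 3.8 * 111.32 * cos(34) ≈ 350.696
dist = sqrt(356.224^2 + 350.696^2) ≈ 499.9 km

499.9 km


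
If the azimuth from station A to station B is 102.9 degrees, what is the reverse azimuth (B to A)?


back azimuth = (102.9 + 180) mod 360 = 282.9 degrees

282.9 degrees


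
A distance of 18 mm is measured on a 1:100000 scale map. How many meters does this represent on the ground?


ground = 18 mm * 100000 / 1000 = 1800.0 m

1800.0 m


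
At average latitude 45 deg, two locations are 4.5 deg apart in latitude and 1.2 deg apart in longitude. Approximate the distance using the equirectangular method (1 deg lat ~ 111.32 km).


dlat_km = 4.5 * 111.32 = 500.94
dlon_km = 1.2 * 111.32 * cos(45) ≈ 94.458
dist = sqrt(500.94^2 + 94.458^2) ≈ 509.8 km

509.8 km


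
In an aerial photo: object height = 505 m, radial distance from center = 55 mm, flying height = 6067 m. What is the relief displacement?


d = h * r / H = 505 * 55 / 6067 = 4.58 mm

4.58 mm


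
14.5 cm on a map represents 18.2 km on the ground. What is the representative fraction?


ground = 18.2 km = 1820000 cm; RF denominator = ground / map = 1820000 / 14.5 ≈ 125517; RF = 1:125517

1:125517


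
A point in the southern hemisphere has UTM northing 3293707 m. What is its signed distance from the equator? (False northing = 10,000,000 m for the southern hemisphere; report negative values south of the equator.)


For southern: actual = 3293707 - 10000000 = -6706293 m

-6706293 m


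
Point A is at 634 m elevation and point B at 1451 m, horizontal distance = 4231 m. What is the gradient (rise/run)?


gradient = (1451 - 634) / 4231 = 817 / 4231 = 0.1931

0.1931


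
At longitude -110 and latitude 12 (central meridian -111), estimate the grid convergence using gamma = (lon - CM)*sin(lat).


gamma = (-110 - -111) * sin(12) = 1 * 0.207912 = 0.208 degrees

0.208 degrees


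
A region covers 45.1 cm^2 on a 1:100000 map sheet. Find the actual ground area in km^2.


ground_area = 45.1 * (100000/100)^2 = 45100000.0 m^2 = 45.1 km^2

45.1 km^2


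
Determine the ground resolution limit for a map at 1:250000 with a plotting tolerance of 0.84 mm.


ground = 0.84 mm * 250000 / 1000 = 210.0 m

210.0 m


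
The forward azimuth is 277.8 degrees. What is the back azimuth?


back azimuth = (277.8 + 180) mod 360 = 97.8 degrees

97.8 degrees


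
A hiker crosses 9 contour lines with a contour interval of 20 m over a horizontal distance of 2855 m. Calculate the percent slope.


elevation change = 9 * 20 = 180 m
slope = 180 / 2855 * 100 = 6.3%

6.3%


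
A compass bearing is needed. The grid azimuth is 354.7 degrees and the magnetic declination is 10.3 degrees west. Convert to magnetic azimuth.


magnetic azimuth = grid azimuth - declination (east +ve)
mag_az = 354.7 - -10.3 = 5.0 degrees

5.0 degrees


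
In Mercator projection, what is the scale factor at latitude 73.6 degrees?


SF = 1 / cos(73.6) = 1 / 0.282341 = 3.542

3.542


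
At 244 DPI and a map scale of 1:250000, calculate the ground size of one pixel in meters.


pixel_cm = 2.54 / 244 ≈ 0.01041 cm
ground = pixel_cm * 250000 / 100 = 2.54 * 250000 / (244 * 100) = 635000 / 24400 ≈ 26.02 m

26.02 m


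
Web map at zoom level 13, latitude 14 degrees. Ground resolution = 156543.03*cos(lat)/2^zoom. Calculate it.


res = 156543.03 * cos(14) / 2^13 = 156543.03 * 0.97029573 / 8192 = 18.54 m/pixel

18.54 m/pixel


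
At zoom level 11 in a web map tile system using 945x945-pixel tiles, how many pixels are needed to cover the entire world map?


tiles per axis = 2^11 = 2048
total tiles = 2048^2 = 4194304
pixels per axis = 2048 * 945 = 1935360
total pixels = 1935360^2 = 3745618329600

3745618329600 pixels


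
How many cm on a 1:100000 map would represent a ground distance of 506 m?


map_cm = 506 * 100 / 100000 = 0.506 cm ≈ 0.51 cm

0.51 cm


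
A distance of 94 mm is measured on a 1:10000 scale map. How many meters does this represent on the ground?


ground = 94 mm * 10000 / 1000 = 940.0 m

940.0 m


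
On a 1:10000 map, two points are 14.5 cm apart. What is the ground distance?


ground = 14.5 cm * 10000 / 100 = 1450.0 m = 1.45 km

1.45 km


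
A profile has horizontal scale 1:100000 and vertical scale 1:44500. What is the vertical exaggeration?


VE = horizontal_scale / vertical_scale = 100000 / 44500 ≈ 2.2

2.2x


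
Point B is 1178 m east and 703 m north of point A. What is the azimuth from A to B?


az = atan2(1178, 703) = 59.2 deg
adjusted to 0-360: 59.2 degrees

59.2 degrees


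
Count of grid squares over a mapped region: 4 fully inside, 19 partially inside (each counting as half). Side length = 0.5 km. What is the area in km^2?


effective squares = 4 + 19 * 0.5 = 13.5
area = 13.5 * 0.25 = 3.375 km^2

3.375 km^2


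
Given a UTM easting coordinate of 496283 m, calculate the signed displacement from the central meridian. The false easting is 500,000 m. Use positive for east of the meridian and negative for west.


displacement = 496283 - 500000 = -3717 m

-3717 m


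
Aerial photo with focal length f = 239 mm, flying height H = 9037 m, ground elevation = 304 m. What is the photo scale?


scale = f / (H - h) = 239 mm / 8733 m = 239 / 8733000 = 1:36540

1:36540


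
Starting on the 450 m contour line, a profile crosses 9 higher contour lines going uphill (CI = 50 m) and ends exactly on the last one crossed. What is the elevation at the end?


elevation = 450 + 9 * 50 = 900 m

900 m


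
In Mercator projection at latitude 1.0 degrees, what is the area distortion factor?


area_distortion = 1/cos^2(1.0) = 1.0

1.0


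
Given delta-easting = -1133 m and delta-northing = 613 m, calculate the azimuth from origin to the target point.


az = atan2(-1133, 613) = -61.6 deg
adjusted to 0-360: 298.4 degrees

298.4 degrees


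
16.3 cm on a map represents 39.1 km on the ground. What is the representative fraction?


ground = 39.1 km = 3910000 cm; RF denominator = ground / map = 3910000 / 16.3 ≈ 239877; RF = 1:239877

1:239877


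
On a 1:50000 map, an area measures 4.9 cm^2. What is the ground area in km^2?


ground_area = 4.9 * (50000/100)^2 = 1225000.0 m^2 = 1.225 km^2

1.225 km^2


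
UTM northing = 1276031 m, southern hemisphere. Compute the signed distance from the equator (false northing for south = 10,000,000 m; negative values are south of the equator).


For southern: actual = 1276031 - 10000000 = -8723969 m

-8723969 m


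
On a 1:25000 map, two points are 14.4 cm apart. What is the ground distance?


ground = 14.4 cm * 25000 / 100 = 3600.0 m = 3.6 km

3.6 km


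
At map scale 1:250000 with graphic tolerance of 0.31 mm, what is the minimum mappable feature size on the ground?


ground = 0.31 mm * 250000 / 1000 = 77.5 m

77.5 m


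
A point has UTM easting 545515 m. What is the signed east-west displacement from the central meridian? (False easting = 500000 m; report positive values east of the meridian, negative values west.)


displacement = 545515 - 500000 = 45515 m

45515 m


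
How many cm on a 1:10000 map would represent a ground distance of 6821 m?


map_cm = 6821 * 100 / 10000 = 68.21 cm

68.21 cm


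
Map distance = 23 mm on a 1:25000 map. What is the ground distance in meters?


ground = 23 mm * 25000 / 1000 = 575.0 m

575.0 m


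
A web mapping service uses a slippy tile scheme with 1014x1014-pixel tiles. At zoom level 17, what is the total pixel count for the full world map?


tiles per axis = 2^17 = 131072
total tiles = 131072^2 = 17179869184
pixels per axis = 131072 * 1014 = 132907008
total pixels = 132907008^2 = 17664272775512064

17664272775512064 pixels


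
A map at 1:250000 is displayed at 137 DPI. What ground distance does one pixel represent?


pixel_cm = 2.54 / 137 ≈ 0.01854 cm
ground = pixel_cm * 250000 / 100 = 2.54 * 250000 / (137 * 100) = 635000 / 13700 ≈ 46.35 m

46.35 m


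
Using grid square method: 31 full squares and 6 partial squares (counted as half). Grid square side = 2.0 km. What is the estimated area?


effective squares = 31 + 6 * 0.5 = 34.0
area = 34.0 * 4.0 = 136.0 km^2

136.0 km^2


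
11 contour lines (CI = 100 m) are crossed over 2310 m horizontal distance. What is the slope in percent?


elevation change = 11 * 100 = 1100 m
slope = 1100 / 2310 * 100 = 47.6%

47.6%


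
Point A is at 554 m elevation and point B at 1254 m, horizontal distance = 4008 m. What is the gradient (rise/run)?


gradient = (1254 - 554) / 4008 = 700 / 4008 = 0.1747

0.1747


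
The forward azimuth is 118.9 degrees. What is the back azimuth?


back azimuth = (118.9 + 180) mod 360 = 298.9 degrees

298.9 degrees


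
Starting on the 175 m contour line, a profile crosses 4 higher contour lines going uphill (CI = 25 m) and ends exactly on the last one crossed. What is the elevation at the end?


elevation = 175 + 4 * 25 = 275 m

275 m


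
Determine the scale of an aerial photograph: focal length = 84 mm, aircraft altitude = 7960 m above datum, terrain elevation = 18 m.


scale = f / (H - h) = 84 mm / 7942 m = 84 / 7942000 = 1:94548

1:94548


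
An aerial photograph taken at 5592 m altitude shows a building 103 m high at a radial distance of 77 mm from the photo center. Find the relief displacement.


d = h * r / H = 103 * 77 / 5592 = 1.42 mm

1.42 mm


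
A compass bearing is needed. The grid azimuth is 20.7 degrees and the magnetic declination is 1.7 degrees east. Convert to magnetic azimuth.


magnetic azimuth = grid azimuth - declination (east +ve)
mag_az = 20.7 - 1.7 = 19.0 degrees

19.0 degrees


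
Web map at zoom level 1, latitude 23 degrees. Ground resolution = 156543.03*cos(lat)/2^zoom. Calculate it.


res = 156543.03 * cos(23) / 2^1 = 156543.03 * 0.92050485 / 2 = 72049.31 m/pixel

72049.31 m/pixel


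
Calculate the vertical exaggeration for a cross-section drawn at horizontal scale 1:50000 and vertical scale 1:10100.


VE = horizontal_scale / vertical_scale = 50000 / 10100 ≈ 5.0

5.0x


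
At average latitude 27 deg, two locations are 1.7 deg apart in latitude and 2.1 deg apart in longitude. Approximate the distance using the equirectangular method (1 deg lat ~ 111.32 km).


dlat_km = 1.7 * 111.32 = 189.244
dlon_km = 2.1 * 111.32 * cos(27) ≈ 208.292
dist = sqrt(189.244^2 + 208.292^2) ≈ 281.4 km

281.4 km


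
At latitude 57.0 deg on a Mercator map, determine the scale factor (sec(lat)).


SF = 1 / cos(57.0) = 1 / 0.544639 = 1.836

1.836


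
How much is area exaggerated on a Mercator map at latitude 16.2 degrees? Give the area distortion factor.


area_distortion = 1/cos^2(16.2) = 1.084

1.084
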